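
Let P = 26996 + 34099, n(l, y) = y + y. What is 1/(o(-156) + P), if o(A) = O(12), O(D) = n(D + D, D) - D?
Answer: 1/61107 ≈ 1.6365e-5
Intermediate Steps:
n(l, y) = 2*y
O(D) = D (O(D) = 2*D - D = D)
o(A) = 12
P = 61095
1/(o(-156) + P) = 1/(12 + 61095) = 1/61107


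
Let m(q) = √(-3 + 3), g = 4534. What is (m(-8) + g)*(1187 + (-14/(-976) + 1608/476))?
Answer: 156714248291/29036 ≈ 5.3972e+6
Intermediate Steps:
m(q) = 0 (m(q) = √0 = 0)
(m(-8) + g)*(1187 + (-14/(-976) + 1608/476)) = (0 + 4534)*(1187 + (-14/(-976) + 1608/476)) = 4534*(1187 + (-14*(-1/976) + 1608*(1/476))) = 4534*(1187 + (7/488 + 402/119)) = 4534*(1187 + 197009/58072) = 4534*(69128473/58072) = 156714248291/29036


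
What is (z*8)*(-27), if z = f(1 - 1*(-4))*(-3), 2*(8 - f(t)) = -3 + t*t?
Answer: -1944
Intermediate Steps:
f(t) = 19/2 - t**2/2 (f(t) = 8 - (-3 + t*t)/2 = 8 - (-3 + t**2)/2 = 8 + (3/2 - t**2/2) = 19/2 - t**2/2)
z = 9 (z = (19/2 - (1 - 1*(-4))**2/2)*(-3) = (19/2 - (1 + 4)**2/2)*(-3) = (19/2 - 1/2*5**2)*(-3) = (19/2 - 1/2*25)*(-3) = (19/2 - 25/2)*(-3) = -3*(-3) = 9)
(z*8)*(-27) = (9*8)*(-27) = 72*(-27) = -1944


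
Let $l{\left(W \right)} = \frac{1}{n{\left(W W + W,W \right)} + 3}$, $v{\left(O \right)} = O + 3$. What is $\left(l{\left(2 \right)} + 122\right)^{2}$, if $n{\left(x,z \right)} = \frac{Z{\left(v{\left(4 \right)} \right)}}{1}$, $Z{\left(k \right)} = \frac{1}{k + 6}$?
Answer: $\frac{23941449}{1600} \approx 14963.0$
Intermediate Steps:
$v{\left(O \right)} = 3 + O$
$Z{\left(k \right)} = \frac{1}{6 + k}$
$n{\left(x,z \right)} = \frac{1}{13}$ ($n{\left(x,z \right)} = \frac{1}{\left(6 + \left(3 + 4\right)\right) 1} = \frac{1}{6 + 7} \cdot 1 = \frac{1}{13} \cdot 1 = \frac{1}{13}$)
$l{\left(W \right)} = \frac{13}{40}$ ($l{\left(W \right)} = \frac{1}{\frac{1}{13} + 3} = \frac{1}{\frac{40}{13}} = \frac{13}{40}$)
$\left(l{\left(2 \right)} + 122\right)^{2} = \left(\frac{13}{40} + 122\right)^{2} = \left(\frac{4893}{40}\right)^{2} = \frac{23941449}{1600}$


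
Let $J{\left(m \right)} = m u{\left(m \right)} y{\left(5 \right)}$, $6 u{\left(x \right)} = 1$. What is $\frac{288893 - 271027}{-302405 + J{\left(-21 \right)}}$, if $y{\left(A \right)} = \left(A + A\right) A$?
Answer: $- \frac{8933}{151290} \approx -0.059046$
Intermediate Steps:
$y{\left(A \right)} = 2 A^{2}$ ($y{\left(A \right)} = 2 A A = 2 A^{2}$)
$u{\left(x \right)} = \frac{1}{6}$ ($u{\left(x \right)} = \frac{1}{6} \cdot 1 = \frac{1}{6}$)
$J{\left(m \right)} = \frac{25 m}{3}$ ($J{\left(m \right)} = m \frac{1}{6} \cdot 2 \cdot 5^{2} = \frac{m}{6} \cdot 2 \cdot 25 = \frac{m}{6} \cdot 50 = \frac{25 m}{3}$)
$\frac{288893 - 271027}{-302405 + J{\left(-21 \right)}} = \frac{288893 - 271027}{-302405 + \frac{25}{3} \left(-21\right)} = \frac{17866}{-302405 - 175} = \frac{17866}{-302580} = 17866 \left(- \frac{1}{302580}\right) = - \frac{8933}{151290}$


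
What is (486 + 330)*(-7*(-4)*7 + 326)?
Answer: 425952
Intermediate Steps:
(486 + 330)*(-7*(-4)*7 + 326) = 816*(28*7 + 326) = 816*(196 + 326) = 816*522 = 425952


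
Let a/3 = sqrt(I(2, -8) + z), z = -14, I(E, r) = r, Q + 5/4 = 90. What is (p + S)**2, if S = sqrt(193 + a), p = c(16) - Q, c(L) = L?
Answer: (291 - 4*sqrt(193 + 3*I*sqrt(22)))**2/16 ≈ 3462.9 - 59.566*I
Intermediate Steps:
Q = 355/4 (Q = -5/4 + 90 = 355/4 ≈ 88.750)
a = 3*I*sqrt(22) (a = 3*sqrt(-8 - 14) = 3*sqrt(-22) = 3*(I*sqrt(22)) = 3*I*sqrt(22) ≈ 14.071*I)
p = -291/4 (p = 16 - 1*355/4 = 16 - 355/4 = -291/4 ≈ -72.750)
S = sqrt(193 + 3*I*sqrt(22)) ≈ 13.902 + 0.5061*I
(p + S)**2 = (-291/4 + sqrt(193 + 3*I*sqrt(22)))**2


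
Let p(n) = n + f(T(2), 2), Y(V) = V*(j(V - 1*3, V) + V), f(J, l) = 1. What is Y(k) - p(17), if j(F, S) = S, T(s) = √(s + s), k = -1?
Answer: -16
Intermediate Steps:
T(s) = √2*√s (T(s) = √(2*s) = √2*√s)
Y(V) = 2*V² (Y(V) = V*(V + V) = V*(2*V) = 2*V²)
p(n) = 1 + n (p(n) = n + 1 = 1 + n)
Y(k) - p(17) = 2*(-1)² - (1 + 17) = 2*1 - 1*18 = 2 - 18 = -16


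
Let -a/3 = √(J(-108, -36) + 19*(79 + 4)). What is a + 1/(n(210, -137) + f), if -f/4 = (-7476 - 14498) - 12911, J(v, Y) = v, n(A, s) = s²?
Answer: 1/158309 - 3*√1469 ≈ -114.98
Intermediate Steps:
f = 139540 (f = -4*((-7476 - 14498) - 12911) = -4*(-21974 - 12911) = -4*(-34885) = 139540)
a = -3*√1469 (a = -3*√(-108 + 19*(79 + 4)) = -3*√(-108 + 19*83) = -3*√(-108 + 1577) = -3*√1469 ≈ -114.98)
a + 1/(n(210, -137) + f) = -3*√1469 + 1/((-137)² + 139540) = -3*√1469 + 1/(18769 + 139540) = -3*√1469 + 1/158309 = 1/158309 - 3*√1469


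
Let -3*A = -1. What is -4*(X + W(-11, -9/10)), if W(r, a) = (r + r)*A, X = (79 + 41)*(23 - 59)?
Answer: 51928/3 ≈ 17309.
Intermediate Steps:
A = 1/3 (A = -1/3*(-1) = 1/3 ≈ 0.33333)
X = -4320 (X = 120*(-36) = -4320)
W(r, a) = 2*r/3 (W(r, a) = (r + r)*(1/3) = (2*r)*(1/3) = 2*r/3)
-4*(X + W(-11, -9/10)) = -4*(-4320 + (2/3)*(-11)) = -4*(-4320 - 22/3) = -4*(-12982/3) = 51928/3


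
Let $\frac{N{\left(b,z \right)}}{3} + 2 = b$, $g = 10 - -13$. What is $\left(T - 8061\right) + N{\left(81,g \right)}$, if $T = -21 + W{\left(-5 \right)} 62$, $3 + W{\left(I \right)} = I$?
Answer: $-8341$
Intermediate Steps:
$g = 23$ ($g = 10 + 13 = 23$)
$W{\left(I \right)} = -3 + I$
$N{\left(b,z \right)} = -6 + 3 b$
$T = -517$ ($T = -21 + \left(-3 - 5\right) 62 = -21 - 496 = -517$)
$\left(T - 8061\right) + N{\left(81,g \right)} = \left(-517 - 8061\right) + \left(-6 + 3 \cdot 81\right) = -8578 + \left(-6 + 243\right) = -8578 + 237 = -8341$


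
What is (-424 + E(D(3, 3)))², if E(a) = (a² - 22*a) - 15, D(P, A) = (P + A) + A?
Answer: 309136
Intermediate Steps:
D(P, A) = P + 2*A (D(P, A) = (A + P) + A = P + 2*A)
E(a) = -15 + a² - 22*a
(-424 + E(D(3, 3)))² = (-424 + (-15 + (3 + 2*3)² - 22*(3 + 2*3)))² = (-424 + (-15 + (3 + 6)² - 22*(3 + 6)))² = (-424 + (-15 + 9² - 22*9))² = (-424 + (-15 + 81 - 198))² = (-424 - 132)² = (-556)² = 309136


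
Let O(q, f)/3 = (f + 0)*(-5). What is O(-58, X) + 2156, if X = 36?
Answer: 1616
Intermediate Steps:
O(q, f) = -15*f (O(q, f) = 3*((f + 0)*(-5)) = 3*(f*(-5)) = 3*(-5*f) = -15*f)
O(-58, X) + 2156 = -15*36 + 2156 = -540 + 2156 = 1616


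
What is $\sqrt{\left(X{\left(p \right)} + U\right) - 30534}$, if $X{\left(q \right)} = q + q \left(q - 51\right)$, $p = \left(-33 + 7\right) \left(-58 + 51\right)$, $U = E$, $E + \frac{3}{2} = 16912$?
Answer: $\frac{\sqrt{41602}}{2} \approx 101.98$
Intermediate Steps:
$E = \frac{33821}{2}$ ($E = - \frac{3}{2} + 16912 = \frac{33821}{2} \approx 16911.0$)
$U = \frac{33821}{2} \approx 16911.0$
$p = 182$ ($p = \left(-26\right) \left(-7\right) = 182$)
$X{\left(q \right)} = q + q \left(-51 + q\right)$
$\sqrt{\left(X{\left(p \right)} + U\right) - 30534} = \sqrt{\left(182 \left(-50 + 182\right) + \frac{33821}{2}\right) - 30534} = \sqrt{\left(182 \cdot 132 + \frac{33821}{2}\right) - 30534} = \sqrt{\left(24024 + \frac{33821}{2}\right) - 30534} = \sqrt{\frac{81869}{2} - 30534} = \sqrt{\frac{20801}{2}} = \frac{\sqrt{41602}}{2}$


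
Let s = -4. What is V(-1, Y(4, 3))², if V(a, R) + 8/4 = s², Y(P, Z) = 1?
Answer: 196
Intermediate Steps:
V(a, R) = 14 (V(a, R) = -2 + (-4)² = -2 + 16 = 14)
V(-1, Y(4, 3))² = 14² = 196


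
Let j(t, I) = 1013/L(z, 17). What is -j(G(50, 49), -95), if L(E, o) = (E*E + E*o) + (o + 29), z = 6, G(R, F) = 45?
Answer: -1013/184 ≈ -5.5054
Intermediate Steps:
L(E, o) = 29 + o + E**2 + E*o (L(E, o) = (E**2 + E*o) + (29 + o) = 29 + o + E**2 + E*o)
j(t, I) = 1013/184 (j(t, I) = 1013/(29 + 17 + 6**2 + 6*17) = 1013/(29 + 17 + 36 + 102) = 1013/184)
-j(G(50, 49), -95) = -1*1013/184 = -1013/184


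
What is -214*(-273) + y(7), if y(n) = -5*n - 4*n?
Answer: 58359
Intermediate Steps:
y(n) = -9*n
-214*(-273) + y(7) = -214*(-273) - 9*7 = 58422 - 63 = 58359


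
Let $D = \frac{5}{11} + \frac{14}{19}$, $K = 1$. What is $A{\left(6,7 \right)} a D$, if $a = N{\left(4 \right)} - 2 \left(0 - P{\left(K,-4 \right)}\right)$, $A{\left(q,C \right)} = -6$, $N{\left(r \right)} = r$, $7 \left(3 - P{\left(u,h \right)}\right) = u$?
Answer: $- \frac{101592}{1463} \approx -69.441$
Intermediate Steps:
$P{\left(u,h \right)} = 3 - \frac{u}{7}$
$a = \frac{68}{7}$ ($a = 4 - 2 \left(0 - \left(3 - \frac{1}{7}\right)\right) = 4 - 2 \left(0 - \frac{20}{7}\right) = 4 - - \frac{40}{7} = 4 + \frac{40}{7} = \frac{68}{7} \approx 9.7143$)
$D = \frac{249}{209}$ ($D = 5 \cdot \frac{1}{11} + 14 \cdot \frac{1}{19} = \frac{5}{11} + \frac{14}{19} = \frac{249}{209} \approx 1.1914$)
$A{\left(6,7 \right)} a D = \left(-6\right) \frac{68}{7} \cdot \frac{249}{209} = \left(- \frac{408}{7}\right) \frac{249}{209} = - \frac{101592}{1463}$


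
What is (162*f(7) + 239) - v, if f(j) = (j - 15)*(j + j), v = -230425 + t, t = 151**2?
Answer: 189719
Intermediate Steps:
t = 22801
v = -207624 (v = -230425 + 22801 = -207624)
f(j) = 2*j*(-15 + j) (f(j) = (-15 + j)*(2*j) = 2*j*(-15 + j))
(162*f(7) + 239) - v = (162*(2*7*(-15 + 7)) + 239) - 1*(-207624) = (162*(2*7*(-8)) + 239) + 207624 = (162*(-112) + 239) + 207624 = (-18144 + 239) + 207624 = -17905 + 207624 = 189719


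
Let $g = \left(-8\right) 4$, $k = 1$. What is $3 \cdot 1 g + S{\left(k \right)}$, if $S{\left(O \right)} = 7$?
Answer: $-89$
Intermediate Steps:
$g = -32$
$3 \cdot 1 g + S{\left(k \right)} = 3 \cdot 1 \left(-32\right) + 7 = 3 \left(-32\right) + 7 = -96 + 7 = -89$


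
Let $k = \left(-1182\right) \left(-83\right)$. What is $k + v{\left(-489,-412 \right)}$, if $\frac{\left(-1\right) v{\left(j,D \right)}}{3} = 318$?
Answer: $97152$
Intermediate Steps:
$v{\left(j,D \right)} = -954$ ($v{\left(j,D \right)} = \left(-3\right) 318 = -954$)
$k = 98106$
$k + v{\left(-489,-412 \right)} = 98106 - 954 = 97152$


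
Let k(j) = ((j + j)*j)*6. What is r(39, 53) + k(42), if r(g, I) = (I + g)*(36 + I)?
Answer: 29356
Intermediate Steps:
r(g, I) = (36 + I)*(I + g)
k(j) = 12*j² (k(j) = ((2*j)*j)*6 = (2*j²)*6 = 12*j²)
r(39, 53) + k(42) = (53² + 36*53 + 36*39 + 53*39) + 12*42² = (2809 + 1908 + 1404 + 2067) + 12*1764 = 8188 + 21168 = 29356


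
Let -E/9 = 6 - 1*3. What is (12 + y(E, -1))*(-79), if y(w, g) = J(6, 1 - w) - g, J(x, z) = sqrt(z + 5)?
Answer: -1027 - 79*sqrt(33) ≈ -1480.8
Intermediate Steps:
J(x, z) = sqrt(5 + z)
E = -27 (E = -9*(6 - 1*3) = -9*(6 - 3) = -9*3 = -27)
y(w, g) = sqrt(6 - w) - g (y(w, g) = sqrt(5 + (1 - w)) - g = sqrt(6 - w) - g)
(12 + y(E, -1))*(-79) = (12 + (sqrt(6 - 1*(-27)) - 1*(-1)))*(-79) = (12 + (sqrt(6 + 27) + 1))*(-79) = (12 + (sqrt(33) + 1))*(-79) = (12 + (1 + sqrt(33)))*(-79) = (13 + sqrt(33))*(-79) = -1027 - 79*sqrt(33)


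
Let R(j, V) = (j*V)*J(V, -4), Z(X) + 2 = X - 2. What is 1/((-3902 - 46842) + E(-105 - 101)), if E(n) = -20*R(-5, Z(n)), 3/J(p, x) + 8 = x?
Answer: -1/45494 ≈ -2.1981e-5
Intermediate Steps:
J(p, x) = 3/(-8 + x)
Z(X) = -4 + X (Z(X) = -2 + (X - 2) = -2 + (-2 + X) = -4 + X)
R(j, V) = -V*j/4 (R(j, V) = (j*V)*(3/(-8 - 4)) = (V*j)*(3/(-12)) = (V*j)*(3*(-1/12)) = (V*j)*(-1/4) = -V*j/4)
E(n) = 100 - 25*n (E(n) = -(-5)*(-4 + n)*(-5) = -20*(-5 + 5*n/4) = 100 - 25*n)
1/((-3902 - 46842) + E(-105 - 101)) = 1/((-3902 - 46842) + (100 - 25*(-105 - 101))) = 1/(-50744 + (100 - 25*(-206))) = 1/(-50744 + (100 + 5150)) = 1/(-50744 + 5250) = 1/(-45494) = -1/45494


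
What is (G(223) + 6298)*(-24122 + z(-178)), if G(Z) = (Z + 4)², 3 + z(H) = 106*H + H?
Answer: -2496449417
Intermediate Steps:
z(H) = -3 + 107*H (z(H) = -3 + (106*H + H) = -3 + 107*H)
G(Z) = (4 + Z)²
(G(223) + 6298)*(-24122 + z(-178)) = ((4 + 223)² + 6298)*(-24122 + (-3 + 107*(-178))) = (227² + 6298)*(-24122 + (-3 - 19046)) = (51529 + 6298)*(-24122 - 19049) = 57827*(-43171) = -2496449417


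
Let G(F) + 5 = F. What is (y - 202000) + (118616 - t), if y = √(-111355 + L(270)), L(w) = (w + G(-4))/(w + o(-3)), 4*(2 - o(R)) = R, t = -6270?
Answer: -77114 + I*√132542601751/1091 ≈ -77114.0 + 333.7*I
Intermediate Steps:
o(R) = 2 - R/4
G(F) = -5 + F
L(w) = (-9 + w)/(11/4 + w) (L(w) = (w + (-5 - 4))/(w + (2 - ¼*(-3))) = (w - 9)/(w + (2 + ¾)) = (-9 + w)/(w + 11/4) = (-9 + w)/(11/4 + w))
y = I*√132542601751/1091 (y = √(-111355 + 4*(-9 + 270)/(11 + 4*270)) = √(-111355 + 4*261/(11 + 1080)) = √(-111355 + 4*261/1091) = √(-111355 + 4*(1/1091)*261) = √(-111355 + 1044/1091) = √(-121487261/1091) = I*√132542601751/1091 ≈ 333.7*I)
(y - 202000) + (118616 - t) = (I*√132542601751/1091 - 202000) + (118616 - 1*(-6270)) = (-202000 + I*√132542601751/1091) + (118616 + 6270) = (-202000 + I*√132542601751/1091) + 124886 = -77114 + I*√132542601751/1091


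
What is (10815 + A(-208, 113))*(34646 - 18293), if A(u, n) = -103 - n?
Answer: 173325447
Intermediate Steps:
(10815 + A(-208, 113))*(34646 - 18293) = (10815 + (-103 - 1*113))*(34646 - 18293) = (10815 + (-103 - 113))*16353 = (10815 - 216)*16353 = 10599*16353 = 173325447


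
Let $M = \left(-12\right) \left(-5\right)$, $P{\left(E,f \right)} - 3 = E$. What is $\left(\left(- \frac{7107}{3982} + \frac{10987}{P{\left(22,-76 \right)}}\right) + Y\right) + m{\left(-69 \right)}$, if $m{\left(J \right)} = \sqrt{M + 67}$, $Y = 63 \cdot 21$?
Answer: $\frac{175277209}{99550} + \sqrt{127} \approx 1772.0$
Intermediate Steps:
$P{\left(E,f \right)} = 3 + E$
$M = 60$
$Y = 1323$
$m{\left(J \right)} = \sqrt{127}$ ($m{\left(J \right)} = \sqrt{60 + 67} = \sqrt{127}$)
$\left(\left(- \frac{7107}{3982} + \frac{10987}{P{\left(22,-76 \right)}}\right) + Y\right) + m{\left(-69 \right)} = \left(\left(- \frac{7107}{3982} + \frac{10987}{3 + 22}\right) + 1323\right) + \sqrt{127} = \left(\left(\left(-7107\right) \frac{1}{3982} + \frac{10987}{25}\right) + 1323\right) + \sqrt{127} = \left(\left(- \frac{7107}{3982} + 10987 \cdot \frac{1}{25}\right) + 1323\right) + \sqrt{127} = \left(\left(- \frac{7107}{3982} + \frac{10987}{25}\right) + 1323\right) + \sqrt{127} = \left(\frac{43572559}{99550} + 1323\right) + \sqrt{127} = \frac{175277209}{99550} + \sqrt{127}$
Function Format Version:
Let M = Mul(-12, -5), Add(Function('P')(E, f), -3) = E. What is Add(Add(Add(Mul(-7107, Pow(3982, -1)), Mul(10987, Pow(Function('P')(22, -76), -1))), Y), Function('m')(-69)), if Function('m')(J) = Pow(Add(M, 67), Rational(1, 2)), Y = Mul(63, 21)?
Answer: Add(Rational(175277209, 99550), Pow(127, Rational(1, 2))) ≈ 1772.0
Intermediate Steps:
Function('P')(E, f) = Add(3, E)
M = 60
Y = 1323
Function('m')(J) = Pow(127, Rational(1, 2)) (Function('m')(J) = Pow(Add(60, 67), Rational(1, 2)) = Pow(127, Rational(1, 2)))
Add(Add(Add(Mul(-7107, Pow(3982, -1)), Mul(10987, Pow(Function('P')(22, -76), -1))), Y), Function('m')(-69)) = Add(Add(Add(Mul(-7107, Pow(3982, -1)), Mul(10987, Pow(Add(3, 22), -1))), 1323), Pow(127, Rational(1, 2))) = Add(Add(Add(Mul(-7107, Rational(1, 3982)), Mul(10987, Pow(25, -1))), 1323), Pow(127, Rational(1, 2))) = Add(Add(Add(Rational(-7107, 3982), Mul(10987, Rational(1, 25))), 1323), Pow(127, Rational(1, 2))) = Add(Add(Add(Rational(-7107, 3982), Rational(10987, 25)), 1323), Pow(127, Rational(1, 2))) = Add(Add(Rational(43572559, 99550), 1323), Pow(127, Rational(1, 2))) = Add(Rational(175277209, 99550), Pow(127, Rational(1, 2)))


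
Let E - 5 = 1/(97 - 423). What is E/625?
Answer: 1629/203750 ≈ 0.0079951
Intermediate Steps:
E = 1629/326 (E = 5 + 1/(97 - 423) = 5 + 1/(-326) = 5 - 1/326 = 1629/326 ≈ 4.9969)
E/625 = (1629/326)/625 = (1629/326)*(1/625) = 1629/203750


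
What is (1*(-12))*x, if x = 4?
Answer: -48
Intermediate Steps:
(1*(-12))*x = (1*(-12))*4 = -12*4 = -48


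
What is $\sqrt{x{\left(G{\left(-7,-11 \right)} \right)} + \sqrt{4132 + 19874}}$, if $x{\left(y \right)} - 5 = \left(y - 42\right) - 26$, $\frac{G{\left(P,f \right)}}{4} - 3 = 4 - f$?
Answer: $\sqrt{9 + \sqrt{24006}} \approx 12.804$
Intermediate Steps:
$G{\left(P,f \right)} = 28 - 4 f$ ($G{\left(P,f \right)} = 12 + 4 \left(4 - f\right) = 12 - \left(-16 + 4 f\right) = 28 - 4 f$)
$x{\left(y \right)} = -63 + y$ ($x{\left(y \right)} = 5 + \left(\left(y - 42\right) - 26\right) = 5 + \left(\left(-42 + y\right) - 26\right) = 5 + \left(-68 + y\right) = -63 + y$)
$\sqrt{x{\left(G{\left(-7,-11 \right)} \right)} + \sqrt{4132 + 19874}} = \sqrt{\left(-63 + \left(28 - -44\right)\right) + \sqrt{4132 + 19874}} = \sqrt{\left(-63 + \left(28 + 44\right)\right) + \sqrt{24006}} = \sqrt{\left(-63 + 72\right) + \sqrt{24006}} = \sqrt{9 + \sqrt{24006}}$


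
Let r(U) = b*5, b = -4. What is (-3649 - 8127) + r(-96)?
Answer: -11796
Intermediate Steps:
r(U) = -20 (r(U) = -4*5 = -20)
(-3649 - 8127) + r(-96) = (-3649 - 8127) - 20 = -11776 - 20 = -11796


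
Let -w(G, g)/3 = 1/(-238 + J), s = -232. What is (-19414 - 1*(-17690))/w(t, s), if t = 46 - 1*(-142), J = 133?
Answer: -60340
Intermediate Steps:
t = 188 (t = 46 + 142 = 188)
w(G, g) = 1/35 (w(G, g) = -3/(-238 + 133) = -3/(-105) = -3*(-1/105) = 1/35)
(-19414 - 1*(-17690))/w(t, s) = (-19414 - 1*(-17690))/(1/35) = (-19414 + 17690)*35 = -1724*35 = -60340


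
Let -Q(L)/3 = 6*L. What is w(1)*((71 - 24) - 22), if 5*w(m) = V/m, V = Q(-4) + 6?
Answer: 390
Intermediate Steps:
Q(L) = -18*L
V = 78 (V = -18*(-4) + 6 = 72 + 6 = 78)
w(m) = 78/(5*m) (w(m) = (78/m)/5 = 78/(5*m))
w(1)*((71 - 24) - 22) = ((78/5)/1)*((71 - 24) - 22) = ((78/5)*1)*(47 - 22) = (78/5)*25 = 390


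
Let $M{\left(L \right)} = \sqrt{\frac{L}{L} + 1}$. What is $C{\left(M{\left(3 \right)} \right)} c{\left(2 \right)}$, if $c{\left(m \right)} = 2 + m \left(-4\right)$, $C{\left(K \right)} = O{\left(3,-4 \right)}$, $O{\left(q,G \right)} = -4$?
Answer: $24$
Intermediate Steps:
$M{\left(L \right)} = \sqrt{2}$ ($M{\left(L \right)} = \sqrt{1 + 1} = \sqrt{2}$)
$C{\left(K \right)} = -4$
$c{\left(m \right)} = 2 - 4 m$
$C{\left(M{\left(3 \right)} \right)} c{\left(2 \right)} = - 4 \left(2 - 8\right) = \left(-4\right) \left(-6\right) = 24$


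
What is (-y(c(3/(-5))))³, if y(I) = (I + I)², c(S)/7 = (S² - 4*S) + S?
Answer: -186694177220038656/244140625 ≈ -7.6470e+8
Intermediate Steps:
c(S) = -21*S + 7*S² (c(S) = 7*((S² - 4*S) + S) = 7*(S² - 3*S) = -21*S + 7*S²)
y(I) = 4*I² (y(I) = (2*I)² = 4*I²)
(-y(c(3/(-5))))³ = (-4*(7*(3/(-5))*(-3 + 3/(-5)))²)³ = (-4*(7*(3*(-⅕))*(-3 + 3*(-⅕)))²)³ = (-4*(7*(-⅗)*(-3 - ⅗))²)³ = (-4*(7*(-⅗)*(-18/5))²)³ = (-4*(378/25)²)³ = (-4*142884/625)³ = (-1*571536/625)³ = (-571536/625)³ = -186694177220038656/244140625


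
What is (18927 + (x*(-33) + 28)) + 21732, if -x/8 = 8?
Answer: 42799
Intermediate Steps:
x = -64 (x = -8*8 = -64)
(18927 + (x*(-33) + 28)) + 21732 = (18927 + (-64*(-33) + 28)) + 21732 = (18927 + (2112 + 28)) + 21732 = (18927 + 2140) + 21732 = 21067 + 21732 = 42799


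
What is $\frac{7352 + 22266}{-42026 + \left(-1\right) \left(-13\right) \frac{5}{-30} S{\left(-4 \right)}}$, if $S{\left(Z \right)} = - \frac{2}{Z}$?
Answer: $- \frac{355416}{504325} \approx -0.70474$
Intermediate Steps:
$\frac{7352 + 22266}{-42026 + \left(-1\right) \left(-13\right) \frac{5}{-30} S{\left(-4 \right)}} = \frac{7352 + 22266}{-42026 + \left(-1\right) \left(-13\right) \frac{5}{-30} \left(- \frac{2}{-4}\right)} = \frac{29618}{-42026 + 13 \cdot 5 \left(- \frac{1}{30}\right) \left(\left(-2\right) \left(- \frac{1}{4}\right)\right)} = \frac{29618}{-42026 + 13 \left(- \frac{1}{6}\right) \frac{1}{2}} = \frac{29618}{-42026 - \frac{13}{12}} = \frac{29618}{- \frac{504325}{12}} = 29618 \left(- \frac{12}{504325}\right) = - \frac{355416}{504325}$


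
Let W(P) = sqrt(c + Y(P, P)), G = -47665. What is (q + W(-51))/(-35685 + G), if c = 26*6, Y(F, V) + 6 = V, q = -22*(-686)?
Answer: -7546/41675 - 3*sqrt(11)/83350 ≈ -0.18119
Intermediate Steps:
q = 15092
Y(F, V) = -6 + V
c = 156
W(P) = sqrt(150 + P) (W(P) = sqrt(156 + (-6 + P)) = sqrt(150 + P))
(q + W(-51))/(-35685 + G) = (15092 + sqrt(150 - 51))/(-35685 - 47665) = (15092 + sqrt(99))/(-83350) = (15092 + 3*sqrt(11))*(-1/83350) = -7546/41675 - 3*sqrt(11)/83350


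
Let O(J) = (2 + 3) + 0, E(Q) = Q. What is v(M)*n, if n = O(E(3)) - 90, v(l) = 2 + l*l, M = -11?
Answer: -10455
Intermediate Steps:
O(J) = 5 (O(J) = 5 + 0 = 5)
v(l) = 2 + l**2
n = -85 (n = 5 - 90 = -85)
v(M)*n = (2 + (-11)**2)*(-85) = (2 + 121)*(-85) = 123*(-85) = -10455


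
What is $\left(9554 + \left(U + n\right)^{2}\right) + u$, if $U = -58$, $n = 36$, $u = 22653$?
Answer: $32691$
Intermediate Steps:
$\left(9554 + \left(U + n\right)^{2}\right) + u = \left(9554 + \left(-58 + 36\right)^{2}\right) + 22653 = \left(9554 + \left(-22\right)^{2}\right) + 22653 = \left(9554 + 484\right) + 22653 = 10038 + 22653 = 32691$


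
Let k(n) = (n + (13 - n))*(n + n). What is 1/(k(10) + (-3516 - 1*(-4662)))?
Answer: 1/1406 ≈ 0.00071124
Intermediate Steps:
k(n) = 26*n (k(n) = 13*(2*n) = 26*n)
1/(k(10) + (-3516 - 1*(-4662))) = 1/(26*10 + (-3516 - 1*(-4662))) = 1/(260 + (-3516 + 4662)) = 1/(260 + 1146) = 1/1406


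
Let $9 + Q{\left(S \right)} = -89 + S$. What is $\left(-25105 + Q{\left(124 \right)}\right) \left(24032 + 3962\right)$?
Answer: $-702061526$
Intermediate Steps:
$Q{\left(S \right)} = -98 + S$ ($Q{\left(S \right)} = -9 + \left(-89 + S\right) = -98 + S$)
$\left(-25105 + Q{\left(124 \right)}\right) \left(24032 + 3962\right) = \left(-25105 + \left(-98 + 124\right)\right) \left(24032 + 3962\right) = \left(-25105 + 26\right) 27994 = \left(-25079\right) 27994 = -702061526$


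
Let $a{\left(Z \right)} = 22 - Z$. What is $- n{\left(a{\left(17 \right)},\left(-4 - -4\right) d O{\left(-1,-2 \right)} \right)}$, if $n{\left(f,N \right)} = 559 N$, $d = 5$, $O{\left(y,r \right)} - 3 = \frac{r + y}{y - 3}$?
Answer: $0$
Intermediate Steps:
$O{\left(y,r \right)} = 3 + \frac{r + y}{-3 + y}$ ($O{\left(y,r \right)} = 3 + \frac{r + y}{y - 3} = 3 + \frac{r + y}{-3 + y}$)
$- n{\left(a{\left(17 \right)},\left(-4 - -4\right) d O{\left(-1,-2 \right)} \right)} = - 559 \left(-4 - -4\right) 5 \frac{-9 - 2 + 4 \left(-1\right)}{-3 - 1} = - 559 \left(-4 + 4\right) 5 \frac{-9 - 2 - 4}{-4} = - 559 \cdot 0 \cdot 5 \left(\left(- \frac{1}{4}\right) \left(-15\right)\right) = - 559 \cdot 0 \cdot \frac{15}{4} = - 559 \cdot 0 = \left(-1\right) 0 = 0$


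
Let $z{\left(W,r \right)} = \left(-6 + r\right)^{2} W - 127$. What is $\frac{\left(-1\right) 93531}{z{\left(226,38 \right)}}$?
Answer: $- \frac{31177}{77099} \approx -0.40438$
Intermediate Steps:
$z{\left(W,r \right)} = -127 + W \left(-6 + r\right)^{2}$ ($z{\left(W,r \right)} = W \left(-6 + r\right)^{2} - 127 = -127 + W \left(-6 + r\right)^{2}$)
$\frac{\left(-1\right) 93531}{z{\left(226,38 \right)}} = \frac{\left(-1\right) 93531}{-127 + 226 \left(-6 + 38\right)^{2}} = - \frac{93531}{-127 + 226 \cdot 32^{2}} = - \frac{93531}{-127 + 226 \cdot 1024} = - \frac{93531}{-127 + 231424} = - \frac{93531}{231297} = \left(-93531\right) \frac{1}{231297} = - \frac{31177}{77099}$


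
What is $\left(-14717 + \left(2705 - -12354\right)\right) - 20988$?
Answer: $-20646$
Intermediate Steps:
$\left(-14717 + \left(2705 - -12354\right)\right) - 20988 = \left(-14717 + \left(2705 + 12354\right)\right) - 20988 = \left(-14717 + 15059\right) - 20988 = 342 - 20988 = -20646$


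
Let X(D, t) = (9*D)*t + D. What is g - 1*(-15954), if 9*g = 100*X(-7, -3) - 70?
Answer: 161716/9 ≈ 17968.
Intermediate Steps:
X(D, t) = D + 9*D*t (X(D, t) = 9*D*t + D = D + 9*D*t)
g = 18130/9 (g = (100*(-7*(1 + 9*(-3))) - 70)/9 = (100*(-7*(1 - 27)) - 70)/9 = (100*(-7*(-26)) - 70)/9 = (100*182 - 70)/9 = (18200 - 70)/9 = (⅑)*18130 = 18130/9 ≈ 2014.4)
g - 1*(-15954) = 18130/9 - 1*(-15954) = 18130/9 + 15954 = 161716/9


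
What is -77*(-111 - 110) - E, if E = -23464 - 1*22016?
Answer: 62497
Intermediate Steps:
E = -45480 (E = -23464 - 22016 = -45480)
-77*(-111 - 110) - E = -77*(-111 - 110) - 1*(-45480) = -77*(-221) + 45480 = 17017 + 45480 = 62497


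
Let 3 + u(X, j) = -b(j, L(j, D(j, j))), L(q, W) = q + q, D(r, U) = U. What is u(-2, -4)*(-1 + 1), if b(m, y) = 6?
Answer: 0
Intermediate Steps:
L(q, W) = 2*q
u(X, j) = -9 (u(X, j) = -3 - 1*6 = -3 - 6 = -9)
u(-2, -4)*(-1 + 1) = -9*(-1 + 1) = -9*0 = 0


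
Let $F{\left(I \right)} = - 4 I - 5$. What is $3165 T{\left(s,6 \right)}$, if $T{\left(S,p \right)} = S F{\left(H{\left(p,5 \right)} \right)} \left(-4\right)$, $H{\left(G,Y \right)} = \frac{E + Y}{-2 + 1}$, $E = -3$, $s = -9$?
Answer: $341820$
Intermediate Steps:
$H{\left(G,Y \right)} = 3 - Y$ ($H{\left(G,Y \right)} = \frac{-3 + Y}{-2 + 1} = \frac{-3 + Y}{-1} = \left(-3 + Y\right) \left(-1\right) = 3 - Y$)
$F{\left(I \right)} = -5 - 4 I$
$T{\left(S,p \right)} = - 12 S$ ($T{\left(S,p \right)} = S \left(-5 - 4 \left(3 - 5\right)\right) \left(-4\right) = S \left(-5 - -8\right) \left(-4\right) = S \left(-5 + 8\right) \left(-4\right) = S 3 \left(-4\right) = 3 S \left(-4\right) = - 12 S$)
$3165 T{\left(s,6 \right)} = 3165 \left(\left(-12\right) \left(-9\right)\right) = 3165 \cdot 108 = 341820$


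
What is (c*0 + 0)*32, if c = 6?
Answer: 0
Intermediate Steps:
(c*0 + 0)*32 = (6*0 + 0)*32 = (0 + 0)*32 = 0*32 = 0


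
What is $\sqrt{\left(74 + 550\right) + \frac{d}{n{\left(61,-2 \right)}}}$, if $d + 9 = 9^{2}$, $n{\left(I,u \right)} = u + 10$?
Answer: $\sqrt{633} \approx 25.159$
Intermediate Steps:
$n{\left(I,u \right)} = 10 + u$
$d = 72$ ($d = -9 + 9^{2} = -9 + 81 = 72$)
$\sqrt{\left(74 + 550\right) + \frac{d}{n{\left(61,-2 \right)}}} = \sqrt{\left(74 + 550\right) + \frac{72}{10 - 2}} = \sqrt{624 + \frac{72}{8}} = \sqrt{624 + 72 \cdot \frac{1}{8}} = \sqrt{624 + 9} = \sqrt{633}$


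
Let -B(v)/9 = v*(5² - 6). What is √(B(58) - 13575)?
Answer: I*√23493 ≈ 153.27*I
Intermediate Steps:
B(v) = -171*v (B(v) = -9*v*(5² - 6) = -9*v*(25 - 6) = -9*v*19 = -171*v)
√(B(58) - 13575) = √(-171*58 - 13575) = √(-9918 - 13575) = √(-23493) = I*√23493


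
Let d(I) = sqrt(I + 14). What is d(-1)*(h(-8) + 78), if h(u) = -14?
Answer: 64*sqrt(13) ≈ 230.76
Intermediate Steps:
d(I) = sqrt(14 + I)
d(-1)*(h(-8) + 78) = sqrt(14 - 1)*(-14 + 78) = sqrt(13)*64 = 64*sqrt(13)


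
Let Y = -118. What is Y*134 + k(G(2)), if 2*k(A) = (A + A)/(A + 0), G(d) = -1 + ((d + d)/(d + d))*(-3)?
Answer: -15811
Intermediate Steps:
G(d) = -4 (G(d) = -1 + ((2*d)/((2*d)))*(-3) = -1 + ((2*d)*(1/(2*d)))*(-3) = -1 + 1*(-3) = -1 - 3 = -4)
k(A) = 1 (k(A) = ((A + A)/(A + 0))/2 = ((2*A)/A)/2 = (½)*2 = 1)
Y*134 + k(G(2)) = -118*134 + 1 = -15812 + 1 = -15811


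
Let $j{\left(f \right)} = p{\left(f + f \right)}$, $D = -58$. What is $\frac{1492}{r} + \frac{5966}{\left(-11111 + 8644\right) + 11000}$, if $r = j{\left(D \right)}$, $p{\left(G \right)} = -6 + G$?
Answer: $- \frac{6001692}{520513} \approx -11.53$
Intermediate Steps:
$j{\left(f \right)} = -6 + 2 f$ ($j{\left(f \right)} = -6 + \left(f + f\right) = -6 + 2 f$)
$r = -122$ ($r = -6 + 2 \left(-58\right) = -6 - 116 = -122$)
$\frac{1492}{r} + \frac{5966}{\left(-11111 + 8644\right) + 11000} = \frac{1492}{-122} + \frac{5966}{\left(-11111 + 8644\right) + 11000} = 1492 \left(- \frac{1}{122}\right) + \frac{5966}{-2467 + 11000} = - \frac{746}{61} + \frac{5966}{8533} = - \frac{6001692}{520513}$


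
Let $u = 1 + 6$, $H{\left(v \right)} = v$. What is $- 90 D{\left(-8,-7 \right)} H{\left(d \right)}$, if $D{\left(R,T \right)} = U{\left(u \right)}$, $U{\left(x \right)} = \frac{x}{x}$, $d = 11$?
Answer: $-990$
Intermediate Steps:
$u = 7$
$U{\left(x \right)} = 1$
$D{\left(R,T \right)} = 1$
$- 90 D{\left(-8,-7 \right)} H{\left(d \right)} = \left(-90\right) 1 \cdot 11 = \left(-90\right) 11 = -990$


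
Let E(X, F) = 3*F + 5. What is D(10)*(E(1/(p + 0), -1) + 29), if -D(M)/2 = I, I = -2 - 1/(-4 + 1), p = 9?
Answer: 310/3 ≈ 103.33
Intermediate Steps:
I = -5/3 (I = -2 - 1/(-3) = -2 - 1*(-⅓) = -2 + ⅓ = -5/3 ≈ -1.6667)
D(M) = 10/3 (D(M) = -2*(-5/3) = 10/3)
E(X, F) = 5 + 3*F
D(10)*(E(1/(p + 0), -1) + 29) = 10*((5 + 3*(-1)) + 29)/3 = 10*((5 - 3) + 29)/3 = 10*(2 + 29)/3 = (10/3)*31 = 310/3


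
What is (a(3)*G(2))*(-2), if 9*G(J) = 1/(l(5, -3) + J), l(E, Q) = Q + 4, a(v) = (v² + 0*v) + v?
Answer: -8/9 ≈ -0.88889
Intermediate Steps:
a(v) = v + v² (a(v) = (v² + 0) + v = v² + v = v + v²)
l(E, Q) = 4 + Q
G(J) = 1/(9*(1 + J)) (G(J) = 1/(9*((4 - 3) + J)) = 1/(9*(1 + J)))
(a(3)*G(2))*(-2) = ((3*(1 + 3))*(1/(9*(1 + 2))))*(-2) = ((3*4)*((⅑)/3))*(-2) = (12*((⅑)*(⅓)))*(-2) = (12*(1/27))*(-2) = (4/9)*(-2) = -8/9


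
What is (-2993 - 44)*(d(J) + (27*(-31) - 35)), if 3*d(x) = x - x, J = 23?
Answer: 2648264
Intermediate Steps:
d(x) = 0 (d(x) = (x - x)/3 = (1/3)*0 = 0)
(-2993 - 44)*(d(J) + (27*(-31) - 35)) = (-2993 - 44)*(0 + (27*(-31) - 35)) = -3037*(0 + (-837 - 35)) = -3037*(0 - 872) = -3037*(-872) = 2648264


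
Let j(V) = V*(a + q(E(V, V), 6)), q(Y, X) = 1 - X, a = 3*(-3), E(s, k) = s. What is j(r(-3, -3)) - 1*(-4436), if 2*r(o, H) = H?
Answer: 4457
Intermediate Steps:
r(o, H) = H/2
a = -9
j(V) = -14*V (j(V) = V*(-9 + (1 - 1*6)) = V*(-9 + (1 - 6)) = V*(-9 - 5) = V*(-14) = -14*V)
j(r(-3, -3)) - 1*(-4436) = -7*(-3) - 1*(-4436) = -14*(-3/2) + 4436 = 21 + 4436 = 4457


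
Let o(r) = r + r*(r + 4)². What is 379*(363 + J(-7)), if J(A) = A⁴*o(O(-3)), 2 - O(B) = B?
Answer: 373228967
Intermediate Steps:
O(B) = 2 - B
o(r) = r + r*(4 + r)²
J(A) = 410*A⁴ (J(A) = A⁴*((2 - 1*(-3))*(1 + (4 + (2 - 1*(-3)))²)) = A⁴*((2 + 3)*(1 + (4 + (2 + 3))²)) = A⁴*(5*(1 + (4 + 5)²)) = A⁴*(5*(1 + 9²)) = A⁴*(5*(1 + 81)) = A⁴*(5*82) = A⁴*410 = 410*A⁴)
379*(363 + J(-7)) = 379*(363 + 410*(-7)⁴) = 379*(363 + 410*2401) = 379*(363 + 984410) = 379*984773 = 373228967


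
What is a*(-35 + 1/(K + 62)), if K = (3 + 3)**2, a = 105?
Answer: -51435/14 ≈ -3673.9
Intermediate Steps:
K = 36 (K = 6**2 = 36)
a*(-35 + 1/(K + 62)) = 105*(-35 + 1/(36 + 62)) = 105*(-35 + 1/98) = 105*(-3429/98) = -51435/14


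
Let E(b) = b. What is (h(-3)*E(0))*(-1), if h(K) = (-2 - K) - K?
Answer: 0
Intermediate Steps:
h(K) = -2 - 2*K
(h(-3)*E(0))*(-1) = ((-2 - 2*(-3))*0)*(-1) = ((-2 + 6)*0)*(-1) = (4*0)*(-1) = 0*(-1) = 0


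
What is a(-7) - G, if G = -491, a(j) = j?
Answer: 484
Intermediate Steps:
a(-7) - G = -7 - 1*(-491) = -7 + 491 = 484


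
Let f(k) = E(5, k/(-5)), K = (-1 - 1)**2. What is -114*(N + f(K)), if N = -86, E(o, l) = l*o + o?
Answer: 9690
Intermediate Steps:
E(o, l) = o + l*o
K = 4 (K = (-2)**2 = 4)
f(k) = 5 - k (f(k) = 5*(1 + k/(-5)) = 5*(1 + k*(-1/5)) = 5*(1 - k/5) = 5 - k)
-114*(N + f(K)) = -114*(-86 + (5 - 1*4)) = -114*(-86 + (5 - 4)) = -114*(-86 + 1) = -114*(-85) = 9690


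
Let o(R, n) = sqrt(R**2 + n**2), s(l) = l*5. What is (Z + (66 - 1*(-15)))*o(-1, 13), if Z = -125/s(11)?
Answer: 866*sqrt(170)/11 ≈ 1026.5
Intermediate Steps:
s(l) = 5*l
Z = -25/11 (Z = -125/(5*11) = -125/55 = -125*1/55 = -25/11 ≈ -2.2727)
(Z + (66 - 1*(-15)))*o(-1, 13) = (-25/11 + (66 - 1*(-15)))*sqrt((-1)**2 + 13**2) = (-25/11 + (66 + 15))*sqrt(1 + 169) = (-25/11 + 81)*sqrt(170) = 866*sqrt(170)/11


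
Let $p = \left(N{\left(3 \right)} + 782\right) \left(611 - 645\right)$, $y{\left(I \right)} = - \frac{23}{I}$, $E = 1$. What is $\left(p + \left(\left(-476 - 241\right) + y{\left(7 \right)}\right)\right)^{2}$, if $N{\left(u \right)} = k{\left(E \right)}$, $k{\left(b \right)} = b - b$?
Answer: $\frac{36541380964}{49} \approx 7.4574 \cdot 10^{8}$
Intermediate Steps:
$k{\left(b \right)} = 0$
$N{\left(u \right)} = 0$
$p = -26588$ ($p = \left(0 + 782\right) \left(611 - 645\right) = 782 \left(-34\right) = -26588$)
$\left(p + \left(\left(-476 - 241\right) + y{\left(7 \right)}\right)\right)^{2} = \left(-26588 - \left(717 + \frac{23}{7}\right)\right)^{2} = \left(-26588 - \frac{5042}{7}\right)^{2} = \left(- \frac{191158}{7}\right)^{2} = \frac{36541380964}{49}$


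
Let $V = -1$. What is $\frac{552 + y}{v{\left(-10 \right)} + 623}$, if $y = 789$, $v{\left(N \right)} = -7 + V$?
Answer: $\frac{447}{205} \approx 2.1805$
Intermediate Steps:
$v{\left(N \right)} = -8$ ($v{\left(N \right)} = -7 - 1 = -8$)
$\frac{552 + y}{v{\left(-10 \right)} + 623} = \frac{552 + 789}{-8 + 623} = \frac{1341}{615} = 1341 \cdot \frac{1}{615} = \frac{447}{205}$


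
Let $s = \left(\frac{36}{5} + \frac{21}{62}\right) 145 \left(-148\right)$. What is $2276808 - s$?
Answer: $\frac{75596250}{31} \approx 2.4386 \cdot 10^{6}$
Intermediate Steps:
$s = - \frac{5015202}{31}$ ($s = \left(36 \cdot \frac{1}{5} + 21 \cdot \frac{1}{62}\right) 145 \left(-148\right) = \left(\frac{36}{5} + \frac{21}{62}\right) 145 \left(-148\right) = \frac{2337}{310} \cdot 145 \left(-148\right) = \frac{67773}{62} \left(-148\right) = - \frac{5015202}{31} \approx -1.6178 \cdot 10^{5}$)
$2276808 - s = 2276808 - - \frac{5015202}{31} = 2276808 + \frac{5015202}{31} = \frac{75596250}{31}$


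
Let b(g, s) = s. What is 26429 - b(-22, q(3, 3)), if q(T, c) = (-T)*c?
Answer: 26438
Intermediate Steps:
q(T, c) = -T*c
26429 - b(-22, q(3, 3)) = 26429 - (-1)*3*3 = 26429 - 1*(-9) = 26429 + 9 = 26438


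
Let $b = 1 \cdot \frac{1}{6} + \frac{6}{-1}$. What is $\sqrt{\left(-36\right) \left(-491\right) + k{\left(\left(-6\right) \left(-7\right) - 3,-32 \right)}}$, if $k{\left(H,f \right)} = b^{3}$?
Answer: $\frac{\sqrt{22650846}}{36} \approx 132.2$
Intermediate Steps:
$b = - \frac{35}{6}$ ($b = 1 \cdot \frac{1}{6} + 6 \left(-1\right) = \frac{1}{6} - 6 = - \frac{35}{6} \approx -5.8333$)
$k{\left(H,f \right)} = - \frac{42875}{216}$ ($k{\left(H,f \right)} = \left(- \frac{35}{6}\right)^{3} = - \frac{42875}{216}$)
$\sqrt{\left(-36\right) \left(-491\right) + k{\left(\left(-6\right) \left(-7\right) - 3,-32 \right)}} = \sqrt{\left(-36\right) \left(-491\right) - \frac{42875}{216}} = \sqrt{17676 - \frac{42875}{216}} = \sqrt{\frac{3775141}{216}} = \frac{\sqrt{22650846}}{36}$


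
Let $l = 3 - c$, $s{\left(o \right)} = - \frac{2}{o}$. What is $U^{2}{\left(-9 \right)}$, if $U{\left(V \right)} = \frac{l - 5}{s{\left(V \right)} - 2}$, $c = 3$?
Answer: $\frac{2025}{256} \approx 7.9102$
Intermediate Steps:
$l = 0$ ($l = 3 - 3 = 0$)
$U{\left(V \right)} = - \frac{5}{-2 - \frac{2}{V}}$ ($U{\left(V \right)} = \frac{0 - 5}{- \frac{2}{V} - 2} = - \frac{5}{-2 - \frac{2}{V}}$)
$U^{2}{\left(-9 \right)} = \left(\frac{5}{2} \left(-9\right) \frac{1}{1 - 9}\right)^{2} = \left(\frac{5}{2} \left(-9\right) \frac{1}{-8}\right)^{2} = \left(\frac{5}{2} \left(-9\right) \left(- \frac{1}{8}\right)\right)^{2} = \left(\frac{45}{16}\right)^{2} = \frac{2025}{256}$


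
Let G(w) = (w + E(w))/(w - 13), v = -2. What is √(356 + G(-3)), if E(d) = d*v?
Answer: √5693/4 ≈ 18.863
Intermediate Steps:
E(d) = -2*d (E(d) = d*(-2) = -2*d)
G(w) = -w/(-13 + w) (G(w) = (w - 2*w)/(w - 13) = (-w)/(-13 + w) = -w/(-13 + w))
√(356 + G(-3)) = √(356 - 1*(-3)/(-13 - 3)) = √(356 - 1*(-3)/(-16)) = √(356 - 1*(-3)*(-1/16)) = √(356 - 3/16) = √(5693/16) = √5693/4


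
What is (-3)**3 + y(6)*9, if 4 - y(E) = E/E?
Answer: 0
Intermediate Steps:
y(E) = 3 (y(E) = 4 - E/E = 4 - 1*1 = 4 - 1 = 3)
(-3)**3 + y(6)*9 = (-3)**3 + 3*9 = -27 + 27 = 0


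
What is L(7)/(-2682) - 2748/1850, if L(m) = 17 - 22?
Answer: -3680443/2480850 ≈ -1.4835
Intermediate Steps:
L(m) = -5
L(7)/(-2682) - 2748/1850 = -5/(-2682) - 2748/1850 = -5*(-1/2682) - 2748*1/1850 = 5/2682 - 1374/925 = -3680443/2480850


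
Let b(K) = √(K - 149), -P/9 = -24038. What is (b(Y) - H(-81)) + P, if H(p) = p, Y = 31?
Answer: 216423 + I*√118 ≈ 2.1642e+5 + 10.863*I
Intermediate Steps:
P = 216342 (P = -9*(-24038) = 216342)
b(K) = √(-149 + K)
(b(Y) - H(-81)) + P = (√(-149 + 31) - 1*(-81)) + 216342 = (√(-118) + 81) + 216342 = (I*√118 + 81) + 216342 = (81 + I*√118) + 216342 = 216423 + I*√118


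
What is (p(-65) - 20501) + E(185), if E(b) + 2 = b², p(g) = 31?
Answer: 13753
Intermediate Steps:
E(b) = -2 + b²
(p(-65) - 20501) + E(185) = (31 - 20501) + (-2 + 185²) = -20470 + (-2 + 34225) = -20470 + 34223 = 13753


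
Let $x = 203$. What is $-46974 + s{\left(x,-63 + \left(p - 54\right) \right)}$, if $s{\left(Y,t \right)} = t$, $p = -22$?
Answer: $-47113$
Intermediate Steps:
$-46974 + s{\left(x,-63 + \left(p - 54\right) \right)} = -46974 - 139 = -47113$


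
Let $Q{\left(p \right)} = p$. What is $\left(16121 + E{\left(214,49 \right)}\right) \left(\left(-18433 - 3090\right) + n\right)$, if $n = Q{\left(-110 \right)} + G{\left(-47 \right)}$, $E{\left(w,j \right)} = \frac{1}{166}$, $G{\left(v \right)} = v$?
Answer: $- \frac{29008783080}{83} \approx -3.495 \cdot 10^{8}$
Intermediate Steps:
$E{\left(w,j \right)} = \frac{1}{166}$
$n = -157$ ($n = -110 - 47 = -157$)
$\left(16121 + E{\left(214,49 \right)}\right) \left(\left(-18433 - 3090\right) + n\right) = \left(16121 + \frac{1}{166}\right) \left(\left(-18433 - 3090\right) - 157\right) = \frac{2676087 \left(-21523 - 157\right)}{166} = \frac{2676087}{166} \left(-21680\right) = - \frac{29008783080}{83}$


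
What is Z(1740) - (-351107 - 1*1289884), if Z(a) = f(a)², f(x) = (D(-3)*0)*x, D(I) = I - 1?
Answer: 1640991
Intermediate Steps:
D(I) = -1 + I
f(x) = 0 (f(x) = ((-1 - 3)*0)*x = (-4*0)*x = 0*x = 0)
Z(a) = 0 (Z(a) = 0² = 0)
Z(1740) - (-351107 - 1*1289884) = 0 - (-351107 - 1*1289884) = 0 - (-351107 - 1289884) = 0 - 1*(-1640991) = 0 + 1640991 = 1640991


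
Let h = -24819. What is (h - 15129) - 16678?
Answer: -56626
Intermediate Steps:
(h - 15129) - 16678 = (-24819 - 15129) - 16678 = -39948 - 16678 = -56626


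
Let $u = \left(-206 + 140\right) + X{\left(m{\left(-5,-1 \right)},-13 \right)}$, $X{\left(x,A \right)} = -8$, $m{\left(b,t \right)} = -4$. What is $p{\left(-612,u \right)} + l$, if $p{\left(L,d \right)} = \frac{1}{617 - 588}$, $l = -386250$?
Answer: $- \frac{11201249}{29} \approx -3.8625 \cdot 10^{5}$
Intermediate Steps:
$u = -74$ ($u = \left(-206 + 140\right) - 8 = -66 - 8 = -74$)
$p{\left(L,d \right)} = \frac{1}{29}$
$p{\left(-612,u \right)} + l = \frac{1}{29} - 386250 = - \frac{11201249}{29}$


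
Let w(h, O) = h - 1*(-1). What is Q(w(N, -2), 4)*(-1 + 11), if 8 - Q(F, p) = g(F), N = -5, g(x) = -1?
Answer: 90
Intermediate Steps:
w(h, O) = 1 + h (w(h, O) = h + 1 = 1 + h)
Q(F, p) = 9 (Q(F, p) = 8 - 1*(-1) = 8 + 1 = 9)
Q(w(N, -2), 4)*(-1 + 11) = 9*(-1 + 11) = 9*10 = 90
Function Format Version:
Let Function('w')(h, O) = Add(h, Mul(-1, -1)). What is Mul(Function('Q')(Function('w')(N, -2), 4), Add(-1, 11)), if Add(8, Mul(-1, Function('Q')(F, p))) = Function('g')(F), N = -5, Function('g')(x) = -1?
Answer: 90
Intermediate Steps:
Function('w')(h, O) = Add(1, h) (Function('w')(h, O) = Add(h, 1) = Add(1, h))
Function('Q')(F, p) = 9 (Function('Q')(F, p) = Add(8, Mul(-1, -1)) = Add(8, 1) = 9)
Mul(Function('Q')(Function('w')(N, -2), 4), Add(-1, 11)) = Mul(9, Add(-1, 11)) = Mul(9, 10) = 90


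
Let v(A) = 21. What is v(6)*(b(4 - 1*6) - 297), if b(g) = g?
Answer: -6279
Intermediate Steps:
v(6)*(b(4 - 1*6) - 297) = 21*((4 - 1*6) - 297) = 21*((4 - 6) - 297) = 21*(-2 - 297) = 21*(-299) = -6279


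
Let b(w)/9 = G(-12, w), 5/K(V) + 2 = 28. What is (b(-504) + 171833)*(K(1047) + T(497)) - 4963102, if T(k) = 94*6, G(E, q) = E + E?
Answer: 2388409121/26 ≈ 9.1862e+7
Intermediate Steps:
K(V) = 5/26 (K(V) = 5/(-2 + 28) = 5/26)
G(E, q) = 2*E
b(w) = -216 (b(w) = 9*(2*(-12)) = 9*(-24) = -216)
T(k) = 564
(b(-504) + 171833)*(K(1047) + T(497)) - 4963102 = (-216 + 171833)*(5/26 + 564) - 4963102 = 171617*(14669/26) - 4963102 = 2517449773/26 - 4963102 = 2388409121/26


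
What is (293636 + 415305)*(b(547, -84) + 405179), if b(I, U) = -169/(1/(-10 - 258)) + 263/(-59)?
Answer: 18841897859966/59 ≈ 3.1935e+11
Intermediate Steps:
b(I, U) = 2671965/59 (b(I, U) = -169/(1/(-268)) + 263*(-1/59) = -169/(-1/268) - 263/59 = -169*(-268) - 263/59 = 45292 - 263/59 = 2671965/59)
(293636 + 415305)*(b(547, -84) + 405179) = (293636 + 415305)*(2671965/59 + 405179) = 708941*(26577526/59) = 18841897859966/59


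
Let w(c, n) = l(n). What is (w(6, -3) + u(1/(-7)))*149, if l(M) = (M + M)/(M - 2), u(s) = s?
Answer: 5513/35 ≈ 157.51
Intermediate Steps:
l(M) = 2*M/(-2 + M) (l(M) = (2*M)/(-2 + M) = 2*M/(-2 + M))
w(c, n) = 2*n/(-2 + n)
(w(6, -3) + u(1/(-7)))*149 = (2*(-3)/(-2 - 3) + 1/(-7))*149 = (2*(-3)/(-5) - ⅐)*149 = (2*(-3)*(-⅕) - ⅐)*149 = (6/5 - ⅐)*149 = (37/35)*149 = 5513/35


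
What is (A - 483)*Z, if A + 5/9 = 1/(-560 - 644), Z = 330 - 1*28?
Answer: -791212367/5418 ≈ -1.4603e+5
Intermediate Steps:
Z = 302 (Z = 330 - 28 = 302)
A = -6029/10836 (A = -5/9 + 1/(-560 - 644) = -5/9 + 1/(-1204) = -5/9 - 1/1204 = -6029/10836 ≈ -0.55639)
(A - 483)*Z = (-6029/10836 - 483)*302 = -5239817/10836*302 = -791212367/5418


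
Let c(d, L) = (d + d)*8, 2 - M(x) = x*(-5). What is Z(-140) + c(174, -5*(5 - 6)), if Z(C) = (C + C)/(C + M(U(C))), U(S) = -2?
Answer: 103078/37 ≈ 2785.9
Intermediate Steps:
M(x) = 2 + 5*x (M(x) = 2 - x*(-5) = 2 - (-5)*x = 2 + 5*x)
c(d, L) = 16*d (c(d, L) = (2*d)*8 = 16*d)
Z(C) = 2*C/(-8 + C) (Z(C) = (C + C)/(C + (2 + 5*(-2))) = (2*C)/(C + (2 - 10)) = (2*C)/(C - 8) = (2*C)/(-8 + C) = 2*C/(-8 + C))
Z(-140) + c(174, -5*(5 - 6)) = 2*(-140)/(-8 - 140) + 16*174 = 2*(-140)/(-148) + 2784 = 2*(-140)*(-1/148) + 2784 = 70/37 + 2784 = 103078/37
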